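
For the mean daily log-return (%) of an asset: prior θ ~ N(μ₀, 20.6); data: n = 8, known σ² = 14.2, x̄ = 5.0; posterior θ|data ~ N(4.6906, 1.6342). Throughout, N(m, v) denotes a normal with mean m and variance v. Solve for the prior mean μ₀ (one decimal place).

The posterior mean is a precision-weighted average: μ_n = (τ₀μ₀ + τ_data·x̄)/(τ₀+τ_data), with τ₀=1/σ₀² and τ_data=n/σ².
Here τ₀ = 1/20.6 = 0.048544 and τ_data = 8/14.2 = 0.563380, so τ_n = 0.611924.
Rearranging for μ₀: μ₀ = (μ_n·τ_n − τ_data·x̄)/τ₀ = (4.6906·0.611924 − 0.563380·5.0) / 0.048544 = 0.053391/0.048544 ≈ 1.1.

μ₀ = 1.1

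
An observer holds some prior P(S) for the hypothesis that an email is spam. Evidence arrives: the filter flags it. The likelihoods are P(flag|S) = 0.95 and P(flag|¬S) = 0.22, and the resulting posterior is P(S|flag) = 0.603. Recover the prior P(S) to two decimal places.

Bayes' rule in odds form gives O(S|E) = O(S)·[P(E|S)/P(E|¬S)], hence O(S) = O(S|E)/LR.
Posterior odds = 0.603/(1−0.603) = 1.5189. LR = 0.95/0.22 = 4.3182.
Prior odds = 1.5189/4.3182 = 0.3517, so P(S) = 0.3517/(1+0.3517) ≈ 0.26.

P(S) = 0.26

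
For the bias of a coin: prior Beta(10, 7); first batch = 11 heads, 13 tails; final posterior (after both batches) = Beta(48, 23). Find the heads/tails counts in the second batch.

Sequential conjugate updates are equivalent to a single update on the pooled data, so total successes = posterior α − prior α and total failures = posterior β − prior β.
Total across both batches: 48−10=38 heads, 23−7=16 tails.
Subtract the first batch: 38−11=27 heads and 16−13=3 tails.

27 heads and 3 tails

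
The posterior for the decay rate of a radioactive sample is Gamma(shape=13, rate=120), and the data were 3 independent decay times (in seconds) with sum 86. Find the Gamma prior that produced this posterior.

Gamma(shape=10, rate=34)

For an exponential likelihood with a Gamma(α, β) prior on the rate, n observations with total T give posterior Gamma(α+n, β+T).
So α = 13 − 3 = 10 and β = 120 − 86 = 34.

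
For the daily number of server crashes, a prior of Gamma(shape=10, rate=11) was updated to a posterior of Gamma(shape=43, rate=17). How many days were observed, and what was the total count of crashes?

Gamma–Poisson conjugacy: posterior shape = α + Σxᵢ, posterior rate = β + n.
Matching: Σxᵢ = 43 − 10 = 33 and n = 17 − 11 = 6.

n = 6 days with total 33 crashes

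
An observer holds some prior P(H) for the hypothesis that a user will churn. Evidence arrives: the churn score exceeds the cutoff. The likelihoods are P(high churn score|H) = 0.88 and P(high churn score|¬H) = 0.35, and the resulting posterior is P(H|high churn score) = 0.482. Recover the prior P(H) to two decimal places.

In odds form, posterior odds = prior odds × likelihood ratio, so prior odds = posterior odds ÷ LR.
Posterior odds = 0.482/(1−0.482) = 0.9305. LR = 0.88/0.35 = 2.5143.
Prior odds = 0.9305/2.5143 = 0.3701, so P(H) = 0.3701/(1+0.3701) ≈ 0.27.

P(H) = 0.27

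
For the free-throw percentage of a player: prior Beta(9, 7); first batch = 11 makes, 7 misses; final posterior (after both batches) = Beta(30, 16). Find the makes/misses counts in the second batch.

10 makes and 2 misses

Sequential conjugate updates are equivalent to a single update on the pooled data, so total successes = posterior α − prior α and total failures = posterior β − prior β.
Total across both batches: 30−9=21 makes, 16−7=9 misses.
Subtract the first batch: 21−11=10 makes and 9−7=2 misses.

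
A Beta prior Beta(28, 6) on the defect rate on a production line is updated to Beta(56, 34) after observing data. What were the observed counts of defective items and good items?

Under Beta–binomial conjugacy the posterior parameters are (a+s, b+f).
Match parameters: s=56−28=28, f=34−6=28.

28 defective items and 28 good items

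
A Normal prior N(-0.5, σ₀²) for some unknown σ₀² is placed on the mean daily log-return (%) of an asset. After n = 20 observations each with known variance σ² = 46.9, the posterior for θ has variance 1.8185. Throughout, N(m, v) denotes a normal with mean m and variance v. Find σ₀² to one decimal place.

σ₀² = 8.1

For the Normal–Normal model with known σ², precisions add: τ_n = τ₀ + n/σ².
So 1/σ₀² = 1/1.8185 − 20/46.9 = 0.549904 − 0.426439 = 0.123465.
Hence σ₀² = 1/0.123465 ≈ 8.1.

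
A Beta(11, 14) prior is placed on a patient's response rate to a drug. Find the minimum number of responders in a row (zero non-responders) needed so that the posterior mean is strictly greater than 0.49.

k = 3

After k responders and 0 non-responders the posterior is Beta(11+k, 14), with mean (11+k)/(11+14+k).
Set (11+k)/(25+k) > 0.49 and solve: k > (0.49·25 − 11)/(1 − 0.49) = 2.451.
The smallest integer exceeding 2.451 is 3.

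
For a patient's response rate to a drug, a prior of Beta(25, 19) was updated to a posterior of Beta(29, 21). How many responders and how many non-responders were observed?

4 responders and 2 non-responders

Under Beta–binomial conjugacy the posterior parameters are (α+s, β+f).
So s = 29 − 25 = 4 and f = 21 − 19 = 2.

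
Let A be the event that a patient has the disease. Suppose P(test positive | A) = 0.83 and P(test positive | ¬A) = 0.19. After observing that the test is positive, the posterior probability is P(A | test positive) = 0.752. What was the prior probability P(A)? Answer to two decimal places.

P(A) = 0.41

Bayes' rule in odds form gives O(A|E) = O(A)·[P(E|A)/P(E|¬A)], hence O(A) = O(A|E)/LR.
Posterior odds = 0.752/(1−0.752) = 3.0323. LR = 0.83/0.19 = 4.3684.
Prior odds = 3.0323/4.3684 = 0.6941, so P(A) = 0.6941/(1+0.6941) ≈ 0.41.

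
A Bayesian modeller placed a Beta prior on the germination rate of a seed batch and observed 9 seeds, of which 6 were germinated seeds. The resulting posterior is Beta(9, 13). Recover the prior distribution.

Beta(3, 10)

Beta is conjugate to the binomial likelihood: posterior = Beta(α+s, β+f).
Subtract the data counts: 9−6=3, 13−3=10.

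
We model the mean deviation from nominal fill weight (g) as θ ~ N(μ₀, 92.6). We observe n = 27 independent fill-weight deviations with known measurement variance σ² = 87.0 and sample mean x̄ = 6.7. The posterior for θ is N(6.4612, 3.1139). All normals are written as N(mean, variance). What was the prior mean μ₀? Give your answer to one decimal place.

μ₀ = -0.4

With known observation variance, the Normal–Normal posterior has precision τ_n = τ₀ + n/σ² and mean μ_n = (τ₀μ₀ + (n/σ²)x̄)/τ_n.
Here τ₀ = 1/92.6 = 0.010799 and τ_data = 27/87.0 = 0.310345, so τ_n = 0.321144.
Rearranging for μ₀: μ₀ = (μ_n·τ_n − τ_data·x̄)/τ₀ = (6.4612·0.321144 − 0.310345·6.7) / 0.010799 = -0.004336/0.010799 ≈ -0.4.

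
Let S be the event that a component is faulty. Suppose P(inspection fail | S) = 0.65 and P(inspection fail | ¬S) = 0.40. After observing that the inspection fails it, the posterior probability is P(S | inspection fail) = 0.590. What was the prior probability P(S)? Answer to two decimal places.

Bayes' rule in odds form gives O(S|E) = O(S)·[P(E|S)/P(E|¬S)], hence O(S) = O(S|E)/LR.
Posterior odds = 0.590/(1−0.590) = 1.4390. LR = 0.65/0.40 = 1.6250.
Prior odds = 1.4390/1.6250 = 0.8855, so P(S) = 0.8855/(1+0.8855) ≈ 0.47.

P(S) = 0.47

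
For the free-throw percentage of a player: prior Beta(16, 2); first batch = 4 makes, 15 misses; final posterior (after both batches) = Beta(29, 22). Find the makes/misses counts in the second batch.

9 makes and 5 misses

Because Beta–binomial updating is additive in the counts, the combined data contributed (α_post−α_prior, β_post−β_prior) successes and failures.
Total across both batches: 29−16=13 makes, 22−2=20 misses.
Subtract the first batch: 13−4=9 makes and 20−15=5 misses.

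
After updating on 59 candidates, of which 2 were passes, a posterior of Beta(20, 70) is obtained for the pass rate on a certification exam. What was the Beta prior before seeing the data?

Beta is conjugate to the binomial likelihood: posterior = Beta(α+s, β+f).
So α = 20 − 2 = 18 and β = 70 − 57 = 13.

Beta(18, 13)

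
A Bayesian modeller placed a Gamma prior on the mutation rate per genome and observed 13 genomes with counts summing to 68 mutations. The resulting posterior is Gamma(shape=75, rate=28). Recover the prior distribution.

Gamma–Poisson conjugacy: posterior shape = α + Σxᵢ, posterior rate = β + n.
So α = 75 − 68 = 7 and β = 28 − 13 = 15.

Gamma(shape=7, rate=15)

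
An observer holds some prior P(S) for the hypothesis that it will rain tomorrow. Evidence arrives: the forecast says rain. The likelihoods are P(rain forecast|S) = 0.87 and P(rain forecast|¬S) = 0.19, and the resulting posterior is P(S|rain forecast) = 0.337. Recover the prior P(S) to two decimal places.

Bayes' rule in odds form gives O(S|E) = O(S)·[P(E|S)/P(E|¬S)], hence O(S) = O(S|E)/LR.
Posterior odds = 0.337/(1−0.337) = 0.5083. LR = 0.87/0.19 = 4.5789.
Prior odds = 0.5083/4.5789 = 0.1110, so P(S) = 0.1110/(1+0.1110) ≈ 0.10.

P(S) = 0.10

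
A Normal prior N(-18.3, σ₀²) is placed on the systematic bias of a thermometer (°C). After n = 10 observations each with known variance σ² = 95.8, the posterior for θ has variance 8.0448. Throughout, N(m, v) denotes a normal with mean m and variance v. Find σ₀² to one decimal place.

σ₀² = 50.2

Posterior precision equals prior precision plus data precision: 1/σ_n² = 1/σ₀² + n/σ².
So 1/σ₀² = 1/8.0448 − 10/95.8 = 0.124304 − 0.104384 = 0.019920.
Hence σ₀² = 1/0.019920 ≈ 50.2.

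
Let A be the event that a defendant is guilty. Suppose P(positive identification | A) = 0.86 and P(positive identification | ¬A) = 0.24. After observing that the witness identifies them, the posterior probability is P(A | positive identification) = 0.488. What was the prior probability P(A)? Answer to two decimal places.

P(A) = 0.21

Bayes' rule in odds form gives O(A|E) = O(A)·[P(E|A)/P(E|¬A)], hence O(A) = O(A|E)/LR.
Posterior odds = 0.488/(1−0.488) = 0.9531. LR = 0.86/0.24 = 3.5833.
Prior odds = 0.9531/3.5833 = 0.2660, so P(A) = 0.2660/(1+0.2660) ≈ 0.21.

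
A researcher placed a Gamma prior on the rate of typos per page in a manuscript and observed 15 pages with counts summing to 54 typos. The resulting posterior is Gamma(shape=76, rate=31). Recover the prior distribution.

Gamma(shape=22, rate=16)

A Gamma(α, β) prior (rate parametrization) on a Poisson rate with n observations summing to S gives posterior Gamma(α+S, β+n).
So α = 76 − 54 = 22 and β = 31 − 15 = 16.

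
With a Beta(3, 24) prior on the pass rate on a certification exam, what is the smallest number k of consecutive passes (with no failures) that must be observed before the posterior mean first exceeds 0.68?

k = 49

After k passes and 0 failures the posterior is Beta(3+k, 24), with mean (3+k)/(3+24+k).
Set (3+k)/(27+k) > 0.68 and solve: k > (0.68·27 − 3)/(1 − 0.68) = 48.000.
The smallest integer exceeding 48.000 is 49.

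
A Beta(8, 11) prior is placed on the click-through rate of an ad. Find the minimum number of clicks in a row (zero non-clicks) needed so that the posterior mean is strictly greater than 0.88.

After k clicks and 0 non-clicks the posterior is Beta(8+k, 11), with mean (8+k)/(8+11+k).
Set (8+k)/(19+k) > 0.88 and solve: k > (0.88·19 − 8)/(1 − 0.88) = 72.667.
The smallest integer exceeding 72.667 is 73, and checking k=73: (81)/(92) = 0.8804 > 0.88.

k = 73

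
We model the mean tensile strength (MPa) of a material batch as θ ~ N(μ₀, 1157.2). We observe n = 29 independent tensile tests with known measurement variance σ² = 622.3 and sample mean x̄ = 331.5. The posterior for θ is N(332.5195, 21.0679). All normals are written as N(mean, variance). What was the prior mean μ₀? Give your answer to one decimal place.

μ₀ = 387.5

The posterior mean is a precision-weighted average: μ_n = (τ₀μ₀ + τ_data·x̄)/(τ₀+τ_data), with τ₀=1/σ₀² and τ_data=n/σ².
Here τ₀ = 1/1157.2 = 0.000864 and τ_data = 29/622.3 = 0.046601, so τ_n = 0.047465.
Rearranging for μ₀: μ₀ = (μ_n·τ_n − τ_data·x̄)/τ₀ = (332.5195·0.047465 − 0.046601·331.5) / 0.000864 = 0.334807/0.000864 ≈ 387.5.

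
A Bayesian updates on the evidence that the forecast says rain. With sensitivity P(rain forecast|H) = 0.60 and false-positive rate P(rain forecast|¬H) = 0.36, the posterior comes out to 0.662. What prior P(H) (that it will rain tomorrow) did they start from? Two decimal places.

In odds form, posterior odds = prior odds × likelihood ratio, so prior odds = posterior odds ÷ LR.
Posterior odds = 0.662/(1−0.662) = 1.9586. LR = 0.60/0.36 = 1.6667.
Prior odds = 1.9586/1.6667 = 1.1751, so P(H) = 1.1751/(1+1.1751) ≈ 0.54.

P(H) = 0.54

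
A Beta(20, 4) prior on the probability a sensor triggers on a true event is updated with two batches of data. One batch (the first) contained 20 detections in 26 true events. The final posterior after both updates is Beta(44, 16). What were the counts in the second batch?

4 detections and 6 misses

Because Beta–binomial updating is additive in the counts, the combined data contributed (α_post−α_prior, β_post−β_prior) successes and failures.
Total across both batches: 44−20=24 detections, 16−4=12 misses.
Subtract the first batch: 24−20=4 detections and 12−6=6 misses.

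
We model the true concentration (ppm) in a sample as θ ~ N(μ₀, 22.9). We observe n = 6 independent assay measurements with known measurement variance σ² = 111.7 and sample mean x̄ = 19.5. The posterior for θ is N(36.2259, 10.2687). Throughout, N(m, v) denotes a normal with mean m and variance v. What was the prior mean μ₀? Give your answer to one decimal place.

μ₀ = 56.8

The posterior mean is a precision-weighted average: μ_n = (τ₀μ₀ + τ_data·x̄)/(τ₀+τ_data), with τ₀=1/σ₀² and τ_data=n/σ².
Here τ₀ = 1/22.9 = 0.043668 and τ_data = 6/111.7 = 0.053715, so τ_n = 0.097383.
Rearranging for μ₀: μ₀ = (μ_n·τ_n − τ_data·x̄)/τ₀ = (36.2259·0.097383 − 0.053715·19.5) / 0.043668 = 2.480344/0.043668 ≈ 56.8.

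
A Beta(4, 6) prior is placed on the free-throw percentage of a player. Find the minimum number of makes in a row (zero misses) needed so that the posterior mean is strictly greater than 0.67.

k = 9

After k makes and 0 misses the posterior is Beta(4+k, 6), with mean (4+k)/(4+6+k).
Set (4+k)/(10+k) > 0.67 and solve: k > (0.67·10 − 4)/(1 − 0.67) = 8.182.
The smallest integer exceeding 8.182 is 9.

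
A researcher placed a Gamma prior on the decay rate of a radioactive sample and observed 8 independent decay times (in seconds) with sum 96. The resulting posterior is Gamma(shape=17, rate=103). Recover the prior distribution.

Gamma(shape=9, rate=7)

For an exponential likelihood with a Gamma(α, β) prior on the rate, n observations with total T give posterior Gamma(α+n, β+T).
So α = 17 − 8 = 9 and β = 103 − 96 = 7.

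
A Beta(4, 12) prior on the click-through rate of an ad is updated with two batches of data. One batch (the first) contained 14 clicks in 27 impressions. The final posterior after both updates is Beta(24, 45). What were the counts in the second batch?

6 clicks and 20 non-clicks

Because Beta–binomial updating is additive in the counts, the combined data contributed (α_post−α_prior, β_post−β_prior) successes and failures.
Total across both batches: 24−4=20 clicks, 45−12=33 non-clicks.
Subtract the first batch: 20−14=6 clicks and 33−13=20 non-clicks.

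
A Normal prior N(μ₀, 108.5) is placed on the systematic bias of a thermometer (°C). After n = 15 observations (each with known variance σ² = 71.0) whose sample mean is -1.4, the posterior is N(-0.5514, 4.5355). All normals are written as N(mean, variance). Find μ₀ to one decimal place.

μ₀ = 18.9

The posterior mean is a precision-weighted average: μ_n = (τ₀μ₀ + τ_data·x̄)/(τ₀+τ_data), with τ₀=1/σ₀² and τ_data=n/σ².
Here τ₀ = 1/108.5 = 0.009217 and τ_data = 15/71.0 = 0.211268, so τ_n = 0.220485.
Rearranging for μ₀: μ₀ = (μ_n·τ_n − τ_data·x̄)/τ₀ = (-0.5514·0.220485 − 0.211268·-1.4) / 0.009217 = 0.174200/0.009217 ≈ 18.9.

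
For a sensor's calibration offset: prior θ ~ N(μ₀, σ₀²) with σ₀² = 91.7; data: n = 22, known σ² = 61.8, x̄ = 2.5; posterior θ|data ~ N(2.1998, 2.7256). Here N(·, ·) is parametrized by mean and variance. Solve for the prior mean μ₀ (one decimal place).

μ₀ = -7.6

The posterior mean is a precision-weighted average: μ_n = (τ₀μ₀ + τ_data·x̄)/(τ₀+τ_data), with τ₀=1/σ₀² and τ_data=n/σ².
Here τ₀ = 1/91.7 = 0.010905 and τ_data = 22/61.8 = 0.355987, so τ_n = 0.366892.
Rearranging for μ₀: μ₀ = (μ_n·τ_n − τ_data·x̄)/τ₀ = (2.1998·0.366892 − 0.355987·2.5) / 0.010905 = -0.082878/0.010905 ≈ -7.6.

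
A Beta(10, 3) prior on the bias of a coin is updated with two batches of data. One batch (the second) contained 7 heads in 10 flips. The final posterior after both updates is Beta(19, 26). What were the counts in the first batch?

Sequential conjugate updates are equivalent to a single update on the pooled data, so total successes = posterior α − prior α and total failures = posterior β − prior β.
Total across both batches: 19−10=9 heads, 26−3=23 tails.
Subtract the second batch: 9−7=2 heads and 23−3=20 tails.

2 heads and 20 tails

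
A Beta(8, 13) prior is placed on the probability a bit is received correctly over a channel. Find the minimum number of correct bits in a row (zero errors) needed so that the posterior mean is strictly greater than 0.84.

After k correct bits and 0 errors the posterior is Beta(8+k, 13), with mean (8+k)/(8+13+k).
Set (8+k)/(21+k) > 0.84 and solve: k > (0.84·21 − 8)/(1 − 0.84) = 60.250.
The smallest integer exceeding 60.250 is 61, and checking k=61: (69)/(82) = 0.8415 > 0.84.

k = 61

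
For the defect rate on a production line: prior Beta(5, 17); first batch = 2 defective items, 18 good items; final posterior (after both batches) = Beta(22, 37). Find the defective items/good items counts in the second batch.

15 defective items and 2 good items

Because Beta–binomial updating is additive in the counts, the combined data contributed (α_post−α_prior, β_post−β_prior) successes and failures.
Total across both batches: 22−5=17 defective items, 37−17=20 good items.
Subtract the first batch: 17−2=15 defective items and 20−18=2 good items.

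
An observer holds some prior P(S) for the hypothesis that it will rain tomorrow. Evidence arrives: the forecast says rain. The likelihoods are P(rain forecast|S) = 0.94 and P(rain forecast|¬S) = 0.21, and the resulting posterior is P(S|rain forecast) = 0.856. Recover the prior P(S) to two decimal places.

P(S) = 0.57

Bayes' rule in odds form gives O(S|E) = O(S)·[P(E|S)/P(E|¬S)], hence O(S) = O(S|E)/LR.
Posterior odds = 0.856/(1−0.856) = 5.9444. LR = 0.94/0.21 = 4.4762.
Prior odds = 5.9444/4.4762 = 1.3280, so P(S) = 1.3280/(1+1.3280) ≈ 0.57.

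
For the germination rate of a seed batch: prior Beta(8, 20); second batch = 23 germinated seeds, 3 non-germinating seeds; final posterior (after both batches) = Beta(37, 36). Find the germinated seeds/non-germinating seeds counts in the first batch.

Because Beta–binomial updating is additive in the counts, the combined data contributed (α_post−α_prior, β_post−β_prior) successes and failures.
Total across both batches: 37−8=29 germinated seeds, 36−20=16 non-germinating seeds.
Subtract the second batch: 29−23=6 germinated seeds and 16−3=13 non-germinating seeds.

6 germinated seeds and 13 non-germinating seeds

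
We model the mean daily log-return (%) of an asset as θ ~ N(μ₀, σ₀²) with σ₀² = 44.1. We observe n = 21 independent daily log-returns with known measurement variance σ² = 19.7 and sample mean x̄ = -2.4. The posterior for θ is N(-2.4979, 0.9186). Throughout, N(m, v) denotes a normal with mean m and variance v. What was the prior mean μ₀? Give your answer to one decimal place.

The posterior mean is a precision-weighted average: μ_n = (τ₀μ₀ + τ_data·x̄)/(τ₀+τ_data), with τ₀=1/σ₀² and τ_data=n/σ².
Here τ₀ = 1/44.1 = 0.022676 and τ_data = 21/19.7 = 1.065990, so τ_n = 1.088666.
Rearranging for μ₀: μ₀ = (μ_n·τ_n − τ_data·x̄)/τ₀ = (-2.4979·1.088666 − 1.065990·-2.4) / 0.022676 = -0.161003/0.022676 ≈ -7.1.

μ₀ = -7.1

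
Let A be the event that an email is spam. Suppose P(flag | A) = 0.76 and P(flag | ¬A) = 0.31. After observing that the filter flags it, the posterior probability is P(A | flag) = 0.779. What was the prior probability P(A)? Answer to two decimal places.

In odds form, posterior odds = prior odds × likelihood ratio, so prior odds = posterior odds ÷ LR.
Posterior odds = 0.779/(1−0.779) = 3.5249. LR = 0.76/0.31 = 2.4516.
Prior odds = 3.5249/2.4516 = 1.4378, so P(A) = 1.4378/(1+1.4378) ≈ 0.59.

P(A) = 0.59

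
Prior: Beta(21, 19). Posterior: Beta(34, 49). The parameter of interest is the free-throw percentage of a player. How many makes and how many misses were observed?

13 makes and 30 misses

A Beta(a, b) prior with s successes and f failures in binomial data gives a Beta(a+s, b+f) posterior.
Match parameters: s=34−21=13, f=49−19=30.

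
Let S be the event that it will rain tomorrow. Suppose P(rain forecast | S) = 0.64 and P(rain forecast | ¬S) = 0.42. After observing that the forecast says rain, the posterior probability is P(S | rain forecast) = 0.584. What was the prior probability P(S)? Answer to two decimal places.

P(S) = 0.48

Bayes' rule in odds form gives O(S|E) = O(S)·[P(E|S)/P(E|¬S)], hence O(S) = O(S|E)/LR.
Posterior odds = 0.584/(1−0.584) = 1.4038. LR = 0.64/0.42 = 1.5238.
Prior odds = 1.4038/1.5238 = 0.9212, so P(S) = 0.9212/(1+0.9212) ≈ 0.48.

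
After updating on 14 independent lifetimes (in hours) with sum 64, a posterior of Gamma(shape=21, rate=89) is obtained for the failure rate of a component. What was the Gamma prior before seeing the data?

For an exponential likelihood with a Gamma(α, β) prior on the rate, n observations with total T give posterior Gamma(α+n, β+T).
So α = 21 − 14 = 7 and β = 89 − 64 = 25.

Gamma(shape=7, rate=25)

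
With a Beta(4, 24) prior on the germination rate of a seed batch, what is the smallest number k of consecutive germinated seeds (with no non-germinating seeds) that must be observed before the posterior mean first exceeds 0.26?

k = 5

After k germinated seeds and 0 non-germinating seeds the posterior is Beta(4+k, 24), with mean (4+k)/(4+24+k).
Set (4+k)/(28+k) > 0.26 and solve: k > (0.26·28 − 4)/(1 − 0.26) = 4.432.
The smallest integer exceeding 4.432 is 5.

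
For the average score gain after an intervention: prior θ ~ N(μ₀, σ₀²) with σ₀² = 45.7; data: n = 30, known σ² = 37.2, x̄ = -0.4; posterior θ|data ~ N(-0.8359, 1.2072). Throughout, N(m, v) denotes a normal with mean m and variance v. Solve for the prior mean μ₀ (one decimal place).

μ₀ = -16.9

With known observation variance, the Normal–Normal posterior has precision τ_n = τ₀ + n/σ² and mean μ_n = (τ₀μ₀ + (n/σ²)x̄)/τ_n.
Here τ₀ = 1/45.7 = 0.021882 and τ_data = 30/37.2 = 0.806452, so τ_n = 0.828334.
Rearranging for μ₀: μ₀ = (μ_n·τ_n − τ_data·x̄)/τ₀ = (-0.8359·0.828334 − 0.806452·-0.4) / 0.021882 = -0.369824/0.021882 ≈ -16.9.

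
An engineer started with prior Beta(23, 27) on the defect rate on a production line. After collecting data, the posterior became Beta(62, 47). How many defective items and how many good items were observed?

Beta is conjugate to the binomial likelihood: posterior = Beta(α+s, β+f).
So s = 62 − 23 = 39 and f = 47 − 27 = 20.

39 defective items and 20 good items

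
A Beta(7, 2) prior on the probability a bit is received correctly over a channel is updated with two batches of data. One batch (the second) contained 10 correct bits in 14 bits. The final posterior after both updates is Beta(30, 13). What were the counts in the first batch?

Because Beta–binomial updating is additive in the counts, the combined data contributed (α_post−α_prior, β_post−β_prior) successes and failures.
Total across both batches: 30−7=23 correct bits, 13−2=11 errors.
Subtract the second batch: 23−10=13 correct bits and 11−4=7 errors.

13 correct bits and 7 errors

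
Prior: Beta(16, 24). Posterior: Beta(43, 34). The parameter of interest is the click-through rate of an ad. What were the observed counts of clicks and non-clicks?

27 clicks and 10 non-clicks

Beta is conjugate to the binomial likelihood: posterior = Beta(a+s, b+f).
Match parameters: s=43−16=27, f=34−24=10.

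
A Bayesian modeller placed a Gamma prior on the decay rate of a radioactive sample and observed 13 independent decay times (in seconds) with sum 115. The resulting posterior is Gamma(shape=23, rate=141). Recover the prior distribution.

For an exponential likelihood with a Gamma(α, β) prior on the rate, n observations with total T give posterior Gamma(α+n, β+T).
So α = 23 − 13 = 10 and β = 141 − 115 = 26.

Gamma(shape=10, rate=26)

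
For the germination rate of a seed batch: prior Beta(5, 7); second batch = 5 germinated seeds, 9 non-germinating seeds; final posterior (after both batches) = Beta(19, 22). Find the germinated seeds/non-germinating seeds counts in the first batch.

9 germinated seeds and 6 non-germinating seeds

Because Beta–binomial updating is additive in the counts, the combined data contributed (α_post−α_prior, β_post−β_prior) successes and failures.
Total across both batches: 19−5=14 germinated seeds, 22−7=15 non-germinating seeds.
Subtract the second batch: 14−5=9 germinated seeds and 15−9=6 non-germinating seeds.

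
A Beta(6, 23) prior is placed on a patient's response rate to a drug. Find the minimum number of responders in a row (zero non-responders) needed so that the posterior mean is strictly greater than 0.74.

k = 60

After k responders and 0 non-responders the posterior is Beta(6+k, 23), with mean (6+k)/(6+23+k).
Set (6+k)/(29+k) > 0.74 and solve: k > (0.74·29 − 6)/(1 − 0.74) = 59.462.
The smallest integer exceeding 59.462 is 60.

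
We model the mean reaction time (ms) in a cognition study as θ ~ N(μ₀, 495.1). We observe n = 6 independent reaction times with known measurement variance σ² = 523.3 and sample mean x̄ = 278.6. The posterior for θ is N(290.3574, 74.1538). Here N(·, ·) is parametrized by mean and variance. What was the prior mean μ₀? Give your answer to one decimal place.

With known observation variance, the Normal–Normal posterior has precision τ_n = τ₀ + n/σ² and mean μ_n = (τ₀μ₀ + (n/σ²)x̄)/τ_n.
Here τ₀ = 1/495.1 = 0.002020 and τ_data = 6/523.3 = 0.011466, so τ_n = 0.013486.
Rearranging for μ₀: μ₀ = (μ_n·τ_n − τ_data·x̄)/τ₀ = (290.3574·0.013486 − 0.011466·278.6) / 0.002020 = 0.721332/0.002020 ≈ 357.1.

μ₀ = 357.1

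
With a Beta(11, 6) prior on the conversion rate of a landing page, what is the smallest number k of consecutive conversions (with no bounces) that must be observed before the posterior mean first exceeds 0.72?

After k conversions and 0 bounces the posterior is Beta(11+k, 6), with mean (11+k)/(11+6+k).
Set (11+k)/(17+k) > 0.72 and solve: k > (0.72·17 − 11)/(1 − 0.72) = 4.429.
The smallest integer exceeding 4.429 is 5, and checking k=5: (16)/(22) = 0.7273 > 0.72.

k = 5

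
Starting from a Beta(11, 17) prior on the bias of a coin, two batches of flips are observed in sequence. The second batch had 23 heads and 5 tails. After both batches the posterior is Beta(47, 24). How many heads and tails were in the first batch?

13 heads and 2 tails

Because Beta–binomial updating is additive in the counts, the combined data contributed (α_post−α_prior, β_post−β_prior) successes and failures.
Total across both batches: 47−11=36 heads, 24−17=7 tails.
Subtract the second batch: 36−23=13 heads and 7−5=2 tails.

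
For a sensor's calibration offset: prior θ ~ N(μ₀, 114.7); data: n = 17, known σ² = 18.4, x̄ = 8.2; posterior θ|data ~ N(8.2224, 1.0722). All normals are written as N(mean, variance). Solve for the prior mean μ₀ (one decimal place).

The posterior mean is a precision-weighted average: μ_n = (τ₀μ₀ + τ_data·x̄)/(τ₀+τ_data), with τ₀=1/σ₀² and τ_data=n/σ².
Here τ₀ = 1/114.7 = 0.008718 and τ_data = 17/18.4 = 0.923913, so τ_n = 0.932631.
Rearranging for μ₀: μ₀ = (μ_n·τ_n − τ_data·x̄)/τ₀ = (8.2224·0.932631 − 0.923913·8.2) / 0.008718 = 0.092379/0.008718 ≈ 10.6.

μ₀ = 10.6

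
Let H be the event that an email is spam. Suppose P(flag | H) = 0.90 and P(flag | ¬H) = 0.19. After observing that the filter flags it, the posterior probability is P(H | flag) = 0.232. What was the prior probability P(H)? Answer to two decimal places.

Bayes' rule in odds form gives O(H|E) = O(H)·[P(E|H)/P(E|¬H)], hence O(H) = O(H|E)/LR.
Posterior odds = 0.232/(1−0.232) = 0.3021. LR = 0.90/0.19 = 4.7368.
Prior odds = 0.3021/4.7368 = 0.0638, so P(H) = 0.0638/(1+0.0638) ≈ 0.06.

P(H) = 0.06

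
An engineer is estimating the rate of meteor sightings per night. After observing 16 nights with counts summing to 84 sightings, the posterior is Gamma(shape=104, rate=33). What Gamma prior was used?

Gamma(shape=20, rate=17)

Gamma–Poisson conjugacy: posterior shape = α + Σxᵢ, posterior rate = β + n.
So α = 104 − 84 = 20 and β = 33 − 16 = 17.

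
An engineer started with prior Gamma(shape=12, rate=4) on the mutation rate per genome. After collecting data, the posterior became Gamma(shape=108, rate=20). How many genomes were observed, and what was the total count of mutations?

A Gamma(α, β) prior (rate parametrization) on a Poisson rate with n observations summing to S gives posterior Gamma(α+S, β+n).
Matching: Σxᵢ = 108 − 12 = 96 and n = 20 − 4 = 16.

n = 16 genomes with total 96 mutations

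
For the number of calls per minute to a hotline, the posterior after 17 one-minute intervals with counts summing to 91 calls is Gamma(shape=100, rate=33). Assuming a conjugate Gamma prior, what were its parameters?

A Gamma(α, β) prior (rate parametrization) on a Poisson rate with n observations summing to S gives posterior Gamma(α+S, β+n).
So α = 100 − 91 = 9 and β = 33 − 17 = 16.

Gamma(shape=9, rate=16)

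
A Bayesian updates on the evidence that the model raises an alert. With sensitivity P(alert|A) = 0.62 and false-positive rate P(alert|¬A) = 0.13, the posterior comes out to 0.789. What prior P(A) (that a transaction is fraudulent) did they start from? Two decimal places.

Bayes' rule in odds form gives O(A|E) = O(A)·[P(E|A)/P(E|¬A)], hence O(A) = O(A|E)/LR.
Posterior odds = 0.789/(1−0.789) = 3.7393. LR = 0.62/0.13 = 4.7692.
Prior odds = 3.7393/4.7692 = 0.7841, so P(A) = 0.7841/(1+0.7841) ≈ 0.44.

P(A) = 0.44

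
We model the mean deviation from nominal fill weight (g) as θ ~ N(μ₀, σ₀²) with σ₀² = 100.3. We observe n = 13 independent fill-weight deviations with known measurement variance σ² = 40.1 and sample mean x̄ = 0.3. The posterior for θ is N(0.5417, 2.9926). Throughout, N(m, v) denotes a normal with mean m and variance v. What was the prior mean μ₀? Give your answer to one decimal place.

The posterior mean is a precision-weighted average: μ_n = (τ₀μ₀ + τ_data·x̄)/(τ₀+τ_data), with τ₀=1/σ₀² and τ_data=n/σ².
Here τ₀ = 1/100.3 = 0.009970 and τ_data = 13/40.1 = 0.324190, so τ_n = 0.334160.
Rearranging for μ₀: μ₀ = (μ_n·τ_n − τ_data·x̄)/τ₀ = (0.5417·0.334160 − 0.324190·0.3) / 0.009970 = 0.083757/0.009970 ≈ 8.4.

μ₀ = 8.4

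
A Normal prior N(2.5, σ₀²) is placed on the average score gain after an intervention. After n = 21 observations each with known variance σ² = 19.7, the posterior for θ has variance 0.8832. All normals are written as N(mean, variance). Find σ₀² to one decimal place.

σ₀² = 15.1

Posterior precision equals prior precision plus data precision: 1/σ_n² = 1/σ₀² + n/σ².
So 1/σ₀² = 1/0.8832 − 21/19.7 = 1.132246 − 1.065990 = 0.066256.
Hence σ₀² = 1/0.066256 ≈ 15.1.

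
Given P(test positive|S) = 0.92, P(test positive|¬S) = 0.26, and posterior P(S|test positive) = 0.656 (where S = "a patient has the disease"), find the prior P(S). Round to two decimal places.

Bayes' rule in odds form gives O(S|E) = O(S)·[P(E|S)/P(E|¬S)], hence O(S) = O(S|E)/LR.
Posterior odds = 0.656/(1−0.656) = 1.9070. LR = 0.92/0.26 = 3.5385.
Prior odds = 1.9070/3.5385 = 0.5389, so P(S) = 0.5389/(1+0.5389) ≈ 0.35.

P(S) = 0.35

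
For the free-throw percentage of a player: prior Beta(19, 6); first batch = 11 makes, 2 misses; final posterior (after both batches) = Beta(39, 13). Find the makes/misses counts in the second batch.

9 makes and 5 misses

Sequential conjugate updates are equivalent to a single update on the pooled data, so total successes = posterior α − prior α and total failures = posterior β − prior β.
Total across both batches: 39−19=20 makes, 13−6=7 misses.
Subtract the first batch: 20−11=9 makes and 7−2=5 misses.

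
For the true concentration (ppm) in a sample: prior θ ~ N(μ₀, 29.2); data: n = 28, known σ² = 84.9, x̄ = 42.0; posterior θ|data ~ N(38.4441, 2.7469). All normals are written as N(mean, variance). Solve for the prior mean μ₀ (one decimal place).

With known observation variance, the Normal–Normal posterior has precision τ_n = τ₀ + n/σ² and mean μ_n = (τ₀μ₀ + (n/σ²)x̄)/τ_n.
Here τ₀ = 1/29.2 = 0.034247 and τ_data = 28/84.9 = 0.329800, so τ_n = 0.364047.
Rearranging for μ₀: μ₀ = (μ_n·τ_n − τ_data·x̄)/τ₀ = (38.4441·0.364047 − 0.329800·42.0) / 0.034247 = 0.143859/0.034247 ≈ 4.2.

μ₀ = 4.2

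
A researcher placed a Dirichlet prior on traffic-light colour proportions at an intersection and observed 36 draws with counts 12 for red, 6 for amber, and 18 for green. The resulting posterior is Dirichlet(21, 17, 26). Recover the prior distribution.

For a Dirichlet(α) prior with multinomial counts c, the posterior is Dirichlet(α + c) componentwise.
Subtract each count from the matching posterior parameter: 21−12=9, 17−6=11, 26−18=8.

Dirichlet(9, 11, 8)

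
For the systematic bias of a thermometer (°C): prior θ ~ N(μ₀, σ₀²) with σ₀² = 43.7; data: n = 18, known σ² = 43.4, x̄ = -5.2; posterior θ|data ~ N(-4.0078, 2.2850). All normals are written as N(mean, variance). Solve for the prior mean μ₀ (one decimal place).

With known observation variance, the Normal–Normal posterior has precision τ_n = τ₀ + n/σ² and mean μ_n = (τ₀μ₀ + (n/σ²)x̄)/τ_n.
Here τ₀ = 1/43.7 = 0.022883 and τ_data = 18/43.4 = 0.414747, so τ_n = 0.437630.
Rearranging for μ₀: μ₀ = (μ_n·τ_n − τ_data·x̄)/τ₀ = (-4.0078·0.437630 − 0.414747·-5.2) / 0.022883 = 0.402751/0.022883 ≈ 17.6.

μ₀ = 17.6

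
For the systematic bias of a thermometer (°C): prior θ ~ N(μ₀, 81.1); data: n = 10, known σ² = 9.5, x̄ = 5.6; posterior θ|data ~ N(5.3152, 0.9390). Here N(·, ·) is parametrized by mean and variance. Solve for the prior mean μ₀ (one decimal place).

μ₀ = -19.0

The posterior mean is a precision-weighted average: μ_n = (τ₀μ₀ + τ_data·x̄)/(τ₀+τ_data), with τ₀=1/σ₀² and τ_data=n/σ².
Here τ₀ = 1/81.1 = 0.012330 and τ_data = 10/9.5 = 1.052632, so τ_n = 1.064962.
Rearranging for μ₀: μ₀ = (μ_n·τ_n − τ_data·x̄)/τ₀ = (5.3152·1.064962 − 1.052632·5.6) / 0.012330 = -0.234253/0.012330 ≈ -19.0.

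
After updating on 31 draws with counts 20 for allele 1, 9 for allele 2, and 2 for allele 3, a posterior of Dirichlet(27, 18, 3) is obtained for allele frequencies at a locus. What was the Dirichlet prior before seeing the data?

Dirichlet(7, 9, 1)

For a Dirichlet(α) prior with multinomial counts c, the posterior is Dirichlet(α + c) componentwise.
Subtract each count from the matching posterior parameter: 27−20=7, 18−9=9, 3−2=1.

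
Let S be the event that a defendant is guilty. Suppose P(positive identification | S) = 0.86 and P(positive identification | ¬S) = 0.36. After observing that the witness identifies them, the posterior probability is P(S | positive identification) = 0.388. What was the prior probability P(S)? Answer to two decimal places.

Bayes' rule in odds form gives O(S|E) = O(S)·[P(E|S)/P(E|¬S)], hence O(S) = O(S|E)/LR.
Posterior odds = 0.388/(1−0.388) = 0.6340. LR = 0.86/0.36 = 2.3889.
Prior odds = 0.6340/2.3889 = 0.2654, so P(S) = 0.2654/(1+0.2654) ≈ 0.21.

P(S) = 0.21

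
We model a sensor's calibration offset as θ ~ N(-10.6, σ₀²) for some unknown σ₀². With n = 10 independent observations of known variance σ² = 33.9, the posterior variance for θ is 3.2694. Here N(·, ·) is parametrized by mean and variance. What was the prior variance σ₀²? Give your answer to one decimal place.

Posterior precision equals prior precision plus data precision: 1/σ_n² = 1/σ₀² + n/σ².
So 1/σ₀² = 1/3.2694 − 10/33.9 = 0.305867 − 0.294985 = 0.010882.
Hence σ₀² = 1/0.010882 ≈ 91.9.

σ₀² = 91.9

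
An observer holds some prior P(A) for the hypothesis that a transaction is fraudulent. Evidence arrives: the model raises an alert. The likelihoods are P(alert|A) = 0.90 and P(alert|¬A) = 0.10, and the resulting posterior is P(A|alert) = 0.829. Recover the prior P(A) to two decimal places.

P(A) = 0.35

In odds form, posterior odds = prior odds × likelihood ratio, so prior odds = posterior odds ÷ LR.
Posterior odds = 0.829/(1−0.829) = 4.8480. LR = 0.90/0.10 = 9.0000.
Prior odds = 4.8480/9.0000 = 0.5387, so P(A) = 0.5387/(1+0.5387) ≈ 0.35.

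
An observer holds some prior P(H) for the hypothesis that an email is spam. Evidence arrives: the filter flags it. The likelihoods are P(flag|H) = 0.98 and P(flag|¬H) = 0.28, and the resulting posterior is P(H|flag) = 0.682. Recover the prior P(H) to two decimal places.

In odds form, posterior odds = prior odds × likelihood ratio, so prior odds = posterior odds ÷ LR.
Posterior odds = 0.682/(1−0.682) = 2.1447. LR = 0.98/0.28 = 3.5000.
Prior odds = 2.1447/3.5000 = 0.6128, so P(H) = 0.6128/(1+0.6128) ≈ 0.38.

P(H) = 0.38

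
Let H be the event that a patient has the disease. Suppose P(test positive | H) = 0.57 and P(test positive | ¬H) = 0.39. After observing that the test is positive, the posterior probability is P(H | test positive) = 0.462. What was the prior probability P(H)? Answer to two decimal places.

Bayes' rule in odds form gives O(H|E) = O(H)·[P(E|H)/P(E|¬H)], hence O(H) = O(H|E)/LR.
Posterior odds = 0.462/(1−0.462) = 0.8587. LR = 0.57/0.39 = 1.4615.
Prior odds = 0.8587/1.4615 = 0.5875, so P(H) = 0.5875/(1+0.5875) ≈ 0.37.

P(H) = 0.37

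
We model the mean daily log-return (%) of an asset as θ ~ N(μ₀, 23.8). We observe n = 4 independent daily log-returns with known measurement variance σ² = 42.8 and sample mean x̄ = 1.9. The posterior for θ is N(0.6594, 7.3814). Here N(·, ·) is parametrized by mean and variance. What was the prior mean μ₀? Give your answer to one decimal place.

μ₀ = -2.1

With known observation variance, the Normal–Normal posterior has precision τ_n = τ₀ + n/σ² and mean μ_n = (τ₀μ₀ + (n/σ²)x̄)/τ_n.
Here τ₀ = 1/23.8 = 0.042017 and τ_data = 4/42.8 = 0.093458, so τ_n = 0.135475.
Rearranging for μ₀: μ₀ = (μ_n·τ_n − τ_data·x̄)/τ₀ = (0.6594·0.135475 − 0.093458·1.9) / 0.042017 = -0.088238/0.042017 ≈ -2.1.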